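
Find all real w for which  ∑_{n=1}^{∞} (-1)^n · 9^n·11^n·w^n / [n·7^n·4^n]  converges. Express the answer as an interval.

(-28/99, 28/99]

The ratio of consecutive coefficients is [n/(n+1)] · 9·11/(7·4) → 99/28.
Thus R = 1/(99/28) = 28/99.
Check w = 28/99: convergence follows from the alternating series test (terms decrease monotonically to 0).
When w = -28/99, the terms behave like c/n; limit comparison with the harmonic series gives divergence.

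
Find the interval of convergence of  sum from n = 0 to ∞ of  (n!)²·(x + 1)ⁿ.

The ratio of consecutive coefficients is (n+1)² → ∞.
Since the ratio → ∞, the series diverges for every x ≠ -1, and R = 0.

{-1}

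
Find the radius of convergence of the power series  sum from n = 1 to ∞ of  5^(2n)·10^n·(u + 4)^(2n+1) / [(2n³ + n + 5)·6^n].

R = √15/25

Ratio test: |a_{n+1}/a_n| = [(2n³ + n + 5)/(2(n+1)³ + (n+1) + 5)] · 25·10/6 → 125/3 as n → ∞.
Writing y = (u + 4)², the series in y has radius 3/125, so |u + 4| < √(3/125) and R = √15/25.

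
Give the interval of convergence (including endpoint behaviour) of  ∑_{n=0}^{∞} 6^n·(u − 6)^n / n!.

Apply the ratio test: |a_{n+1}| / |a_n| = 6 · 1/(n+1), which tends to 0 as n → ∞.
The limit is 0, so the series converges for all u; R = ∞.

(−∞, ∞)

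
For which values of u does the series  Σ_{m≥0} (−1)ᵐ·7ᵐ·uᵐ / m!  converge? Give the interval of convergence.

(−∞, ∞)

By the ratio test, |a_{m+1}/a_m| = 7 · 1/(m+1) → 0.
The limit is 0, so the series converges for all u; R = ∞.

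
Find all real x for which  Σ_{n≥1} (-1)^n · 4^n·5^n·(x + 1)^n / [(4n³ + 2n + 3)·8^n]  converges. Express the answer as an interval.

By the ratio test, |a_{n+1}/a_n| = [(4n³ + 2n + 3)/(4(n+1)³ + 2(n+1) + 3)] · 4·5/8 → 5/2.
Hence the series converges for |x + 1| < 1/(5/2) = 2/5, so the radius of convergence is 2/5.
Endpoint x = -3/5: absolute convergence follows by limit comparison with Σ 1/n³.
Check x = -7/5: the series is dominated by a constant times Σ 1/n³, which converges (p = 3 > 1).

[-7/5, -3/5]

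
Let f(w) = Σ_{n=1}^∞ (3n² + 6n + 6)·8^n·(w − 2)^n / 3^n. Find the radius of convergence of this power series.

R = 3/8

Apply the ratio test: |a_{n+1}| / |a_n| = [(3(n+1)² + 6(n+1) + 6)/(3n² + 6n + 6)] · 8/3, which tends to 8/3 as n → ∞.
The series converges when 8/3 · |w − 2| < 1, giving R = 3/8.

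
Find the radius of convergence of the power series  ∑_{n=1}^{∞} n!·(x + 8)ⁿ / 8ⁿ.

By the ratio test, |a_{n+1}/a_n| = (n+1) · 1/8 → ∞.
Since the ratio → ∞, the series diverges for every x ≠ -8, and R = 0.

R = 0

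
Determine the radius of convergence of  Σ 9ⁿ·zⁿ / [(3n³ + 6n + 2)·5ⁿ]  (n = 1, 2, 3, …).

Apply the ratio test: |a_{n+1}| / |a_n| = [(3n³ + 6n + 2)/(3(n+1)³ + 6(n+1) + 2)] · 9/5, which tends to 9/5 as n → ∞.
Convergence for |z| · 9/5 < 1, i.e. |z| < 5/9. So R = 5/9.

R = 5/9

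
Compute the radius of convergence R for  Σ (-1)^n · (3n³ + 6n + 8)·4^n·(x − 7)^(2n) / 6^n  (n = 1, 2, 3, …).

By the ratio test, |a_{n+1}/a_n| = [(3(n+1)³ + 6(n+1) + 8)/(3n³ + 6n + 8)] · 4/6 → 2/3.
Since the exponent of (x − 7) increases by 2 each term, convergence requires |x − 7|² < 3/2, hence R = √6/2.

R = √6/2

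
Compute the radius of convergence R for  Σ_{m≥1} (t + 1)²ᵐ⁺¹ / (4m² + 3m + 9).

The ratio of consecutive coefficients is (4m² + 3m + 9)/(4(m+1)² + 3(m+1) + 9) → 1.
Writing y = (t + 1)², the series in y has radius 1, so |t + 1| < √(1) = 1 and R = 1.

R = 1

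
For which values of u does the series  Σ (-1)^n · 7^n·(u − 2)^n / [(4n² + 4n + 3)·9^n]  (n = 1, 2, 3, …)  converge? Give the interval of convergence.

[5/7, 23/7]

By the ratio test, |a_{n+1}/a_n| = [(4n² + 4n + 3)/(4(n+1)² + 4(n+1) + 3)] · 7/9 → 7/9.
Thus R = 1/(7/9) = 9/7.
At u = 23/7: the series is dominated by a constant times Σ 1/n², which converges (p = 2 > 1).
When u = 5/7, absolute convergence follows by limit comparison with Σ 1/n².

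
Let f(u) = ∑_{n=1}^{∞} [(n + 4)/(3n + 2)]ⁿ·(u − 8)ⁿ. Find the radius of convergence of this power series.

R = 3

Root test: |a_n|^(1/n) = (n + 4)/(3n + 2) → 1/3.
The series converges when 1/3 · |u − 8| < 1, giving R = 3.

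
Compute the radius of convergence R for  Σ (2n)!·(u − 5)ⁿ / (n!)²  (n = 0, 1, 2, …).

Apply the ratio test: |a_{n+1}| / |a_n| = (2n+1)·(2n+2)/(n+1)², which tends to 4 as n → ∞.
Convergence for |u − 5| · 4 < 1, i.e. |u − 5| < 1/4. So R = 1/4.

R = 1/4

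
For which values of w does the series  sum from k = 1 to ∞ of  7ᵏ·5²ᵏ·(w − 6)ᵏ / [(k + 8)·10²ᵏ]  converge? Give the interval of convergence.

[38/7, 46/7)

The ratio of consecutive coefficients is [(k + 8)/((k+1) + 8)] · 7·25/100 → 7/4.
The series converges when 7/4 · |w − 6| < 1, giving R = 4/7.
When w = 46/7, the terms behave like c/k; limit comparison with the harmonic series gives divergence.
When w = 38/7, convergence follows from the alternating series test (terms decrease monotonically to 0).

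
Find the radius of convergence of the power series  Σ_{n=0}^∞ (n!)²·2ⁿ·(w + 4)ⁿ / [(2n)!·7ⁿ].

R = 14

The ratio of consecutive coefficients is (n+1)²/[(2n+1)·(2n+2)] · 2/7 → 1/14.
The series converges when 1/14 · |w + 4| < 1, giving R = 14.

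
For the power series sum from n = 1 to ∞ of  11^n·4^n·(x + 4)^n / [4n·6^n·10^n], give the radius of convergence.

R = 15/11

Apply the ratio test: |a_{n+1}| / |a_n| = [4n/4(n+1)] · 11·4/(6·10), which tends to 11/15 as n → ∞.
The series converges when 11/15 · |x + 4| < 1, giving R = 15/11.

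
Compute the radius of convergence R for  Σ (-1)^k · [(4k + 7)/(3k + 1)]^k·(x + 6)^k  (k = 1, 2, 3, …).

R = 3/4

By the Cauchy root test, |a_k|^(1/k) = (4k + 7)/(3k + 1) → 4/3.
The series converges when 4/3 · |x + 6| < 1, giving R = 3/4.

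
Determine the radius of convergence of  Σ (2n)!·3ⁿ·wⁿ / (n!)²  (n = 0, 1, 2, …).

Apply the ratio test: |a_{n+1}| / |a_n| = (2n+1)·(2n+2)/(n+1)² · 3, which tends to 12 as n → ∞.
Thus R = 1/(12) = 1/12.

R = 1/12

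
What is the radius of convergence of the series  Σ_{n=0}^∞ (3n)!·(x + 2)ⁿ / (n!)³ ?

Apply the ratio test: |a_{n+1}| / |a_n| = (3n+1)·(3n+2)·(3n+3)/(n+1)³, which tends to 27 as n → ∞.
Thus R = 1/(27) = 1/27.

R = 1/27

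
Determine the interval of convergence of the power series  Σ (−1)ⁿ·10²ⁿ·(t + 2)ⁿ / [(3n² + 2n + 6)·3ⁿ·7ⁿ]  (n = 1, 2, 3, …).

[-221/100, -179/100]

Ratio test: |a_{n+1}/a_n| = [(3n² + 2n + 6)/(3(n+1)² + 2(n+1) + 6)] · 100/(3·7) → 100/21 as n → ∞.
Thus R = 1/(100/21) = 21/100.
At t = -179/100: the series is dominated by a constant times Σ 1/n², which converges (p = 2 > 1).
At t = -221/100: absolute convergence follows by limit comparison with Σ 1/n².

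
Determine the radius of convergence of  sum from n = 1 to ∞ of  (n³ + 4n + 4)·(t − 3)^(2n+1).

R = 1

Apply the ratio test: |a_{n+1}| / |a_n| = ((n+1)³ + 4(n+1) + 4)/(n³ + 4n + 4), which tends to 1 as n → ∞.
Since the exponent of (t − 3) increases by 2 each term, convergence requires |t − 3|² < 1, hence R = 1.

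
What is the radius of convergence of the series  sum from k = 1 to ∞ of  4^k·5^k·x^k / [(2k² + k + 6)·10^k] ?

Ratio test: |a_{k+1}/a_k| = [(2k² + k + 6)/(2(k+1)² + (k+1) + 6)] · 4·5/10 → 2 as k → ∞.
Hence the series converges for |x| < 1/(2) = 1/2, so the radius of convergence is 1/2.

R = 1/2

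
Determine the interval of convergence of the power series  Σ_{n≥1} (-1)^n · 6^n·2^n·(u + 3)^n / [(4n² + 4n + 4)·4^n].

The ratio of consecutive coefficients is [(4n² + 4n + 4)/(4(n+1)² + 4(n+1) + 4)] · 6·2/4 → 3.
The series converges when 3 · |u + 3| < 1, giving R = 1/3.
At u = -8/3: the terms are on the order of 1/n², so the series converges absolutely by comparison with the p-series (p = 2 > 1).
At u = -10/3: the terms are on the order of 1/n², so the series converges absolutely by comparison with the p-series (p = 2 > 1).

[-10/3, -8/3]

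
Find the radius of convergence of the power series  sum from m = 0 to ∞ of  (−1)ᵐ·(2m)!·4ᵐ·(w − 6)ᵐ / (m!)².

Apply the ratio test: |a_{m+1}| / |a_m| = (2m+1)·(2m+2)/(m+1)² · 4, which tends to 16 as m → ∞.
Hence the series converges for |w − 6| < 1/(16) = 1/16, so the radius of convergence is 1/16.

R = 1/16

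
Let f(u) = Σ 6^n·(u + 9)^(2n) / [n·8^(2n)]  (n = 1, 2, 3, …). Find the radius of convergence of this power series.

R = 4√6/3

The ratio of consecutive coefficients is [n/(n+1)] · 6/64 → 3/32.
Successive powers of (u + 9) differ by 2, so the series converges when |u + 9|² · 3/32 < 1, i.e. |u + 9| < √(32/3). So R = 4√6/3.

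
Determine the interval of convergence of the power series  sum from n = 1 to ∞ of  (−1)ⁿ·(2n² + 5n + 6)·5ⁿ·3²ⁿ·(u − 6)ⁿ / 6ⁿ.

(88/15, 92/15)

Ratio test: |a_{n+1}/a_n| = [(2(n+1)² + 5(n+1) + 6)/(2n² + 5n + 6)] · 5·9/6 → 15/2 as n → ∞.
The series converges when 15/2 · |u − 6| < 1, giving R = 2/15.
At u = 92/15: the n-th term does not approach 0; divergence by the term test.
Endpoint u = 88/15: the n-th term does not approach 0; divergence by the term test.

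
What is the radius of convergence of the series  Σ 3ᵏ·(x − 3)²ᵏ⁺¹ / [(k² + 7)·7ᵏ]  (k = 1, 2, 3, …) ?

The ratio of consecutive coefficients is [(k² + 7)/((k+1)² + 7)] · 3/7 → 3/7.
Successive powers of (x − 3) differ by 2, so the series converges when |x − 3|² · 3/7 < 1, i.e. |x − 3| < √(7/3). So R = √21/3.

R = √21/3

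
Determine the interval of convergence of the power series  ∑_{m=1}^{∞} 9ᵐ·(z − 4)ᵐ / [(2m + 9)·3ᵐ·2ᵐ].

Ratio test: |a_{m+1}/a_m| = [(2m + 9)/(2(m+1) + 9)] · 9/(3·2) → 3/2 as m → ∞.
The series converges when 3/2 · |z − 4| < 1, giving R = 2/3.
At z = 14/3: the terms are asymptotic to a nonzero constant times 1/m, so the series diverges by limit comparison with Σ 1/m.
Check z = 10/3: the terms alternate in sign and decrease monotonically to 0 in absolute value (size ~ c/m), so the alternating series test gives convergence.

[10/3, 14/3)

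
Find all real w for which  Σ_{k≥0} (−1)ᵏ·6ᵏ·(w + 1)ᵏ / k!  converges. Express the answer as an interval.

(−∞, ∞)

Apply the ratio test: |a_{k+1}| / |a_k| = 6 · 1/(k+1), which tends to 0 as k → ∞.
The limit is 0, so the series converges for all w; R = ∞.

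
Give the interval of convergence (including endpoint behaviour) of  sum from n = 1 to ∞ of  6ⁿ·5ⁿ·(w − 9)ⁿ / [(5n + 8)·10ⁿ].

[26/3, 28/3)

The ratio of consecutive coefficients is [(5n + 8)/(5(n+1) + 8)] · 6·5/10 → 3.
Thus R = 1/(3) = 1/3.
Endpoint w = 28/3: the terms behave like c/n; limit comparison with the harmonic series gives divergence.
Check w = 26/3: an alternating series whose terms decrease to 0 in absolute value, so it converges by the Leibniz criterion.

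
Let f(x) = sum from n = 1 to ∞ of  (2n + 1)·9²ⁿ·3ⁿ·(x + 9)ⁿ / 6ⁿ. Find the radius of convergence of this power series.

The ratio of consecutive coefficients is [(2(n+1) + 1)/(2n + 1)] · 81·3/6 → 81/2.
Thus R = 1/(81/2) = 2/81.

R = 2/81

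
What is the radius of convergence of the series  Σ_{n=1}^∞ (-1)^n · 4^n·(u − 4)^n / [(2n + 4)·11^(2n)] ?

R = 121/4

Apply the ratio test: |a_{n+1}| / |a_n| = [(2n + 4)/(2(n+1) + 4)] · 4/121, which tends to 4/121 as n → ∞.
Hence the series converges for |u − 4| < 1/(4/121) = 121/4, so the radius of convergence is 121/4.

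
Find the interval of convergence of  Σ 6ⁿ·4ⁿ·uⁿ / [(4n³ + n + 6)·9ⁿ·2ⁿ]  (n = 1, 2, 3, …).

[-3/4, 3/4]

The ratio of consecutive coefficients is [(4n³ + n + 6)/(4(n+1)³ + (n+1) + 6)] · 6·4/(9·2) → 4/3.
Thus R = 1/(4/3) = 3/4.
Endpoint u = 3/4: the terms are on the order of 1/n³, so the series converges absolutely by comparison with the p-series (p = 3 > 1).
Endpoint u = -3/4: the terms are on the order of 1/n³, so the series converges absolutely by comparison with the p-series (p = 3 > 1).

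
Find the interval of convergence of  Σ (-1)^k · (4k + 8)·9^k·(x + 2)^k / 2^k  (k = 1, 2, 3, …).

(-20/9, -16/9)

By the ratio test, |a_{k+1}/a_k| = [(4(k+1) + 8)/(4k + 8)] · 9/2 → 9/2.
Convergence for |x + 2| · 9/2 < 1, i.e. |x + 2| < 2/9. So R = 2/9.
Check x = -16/9: the terms do not tend to 0, so the series diverges.
Check x = -20/9: the k-th term does not approach 0; divergence by the term test.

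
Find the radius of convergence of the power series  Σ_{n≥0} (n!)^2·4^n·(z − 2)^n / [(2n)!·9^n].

R = 9

The ratio of consecutive coefficients is (n+1)²/[(2n+1)·(2n+2)] · 4/9 → 1/9.
Hence the series converges for |z − 2| < 1/(1/9) = 9, so the radius of convergence is 9.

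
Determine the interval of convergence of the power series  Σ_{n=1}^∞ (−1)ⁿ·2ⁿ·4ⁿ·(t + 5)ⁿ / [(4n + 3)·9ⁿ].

The ratio of consecutive coefficients is [(4n + 3)/(4(n+1) + 3)] · 2·4/9 → 8/9.
Thus R = 1/(8/9) = 9/8.
When t = -31/8, convergence follows from the alternating series test (terms decrease monotonically to 0).
When t = -49/8, the terms behave like c/n; limit comparison with the harmonic series gives divergence.

(-49/8, -31/8]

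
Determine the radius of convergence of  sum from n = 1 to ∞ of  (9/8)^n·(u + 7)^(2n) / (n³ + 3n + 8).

R = 2√2/3

Apply the ratio test: |a_{n+1}| / |a_n| = [(n³ + 3n + 8)/((n+1)³ + 3(n+1) + 8)] · 9/8, which tends to 9/8 as n → ∞.
Since the exponent of (u + 7) increases by 2 each term, convergence requires |u + 7|² < 8/9, hence R = 2√2/3.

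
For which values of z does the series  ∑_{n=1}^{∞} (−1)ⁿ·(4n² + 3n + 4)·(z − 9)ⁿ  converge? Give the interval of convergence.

Ratio test: |a_{n+1}/a_n| = (4(n+1)² + 3(n+1) + 4)/(4n² + 3n + 4) → 1 as n → ∞.
Convergence for |z − 9| < 1, so R = 1.
Endpoint z = 10: the n-th term does not approach 0; divergence by the term test.
Check z = 8: the terms do not tend to 0, so the series diverges.

(8, 10)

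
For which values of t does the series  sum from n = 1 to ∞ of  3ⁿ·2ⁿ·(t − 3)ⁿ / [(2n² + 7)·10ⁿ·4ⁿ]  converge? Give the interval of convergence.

Apply the ratio test: |a_{n+1}| / |a_n| = [(2n² + 7)/(2(n+1)² + 7)] · 3·2/(10·4), which tends to 3/20 as n → ∞.
The series converges when 3/20 · |t − 3| < 1, giving R = 20/3.
At t = 29/3: absolute convergence follows by limit comparison with Σ 1/n².
When t = -11/3, absolute convergence follows by limit comparison with Σ 1/n².

[-11/3, 29/3]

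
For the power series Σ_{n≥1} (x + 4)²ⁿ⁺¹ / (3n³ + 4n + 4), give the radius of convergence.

R = 1

The ratio of consecutive coefficients is (3n³ + 4n + 4)/(3(n+1)³ + 4(n+1) + 4) → 1.
Successive powers of (x + 4) differ by 2, so the series converges when |x + 4|² · 1 < 1, i.e. |x + 4| < √(1) = 1. So R = 1.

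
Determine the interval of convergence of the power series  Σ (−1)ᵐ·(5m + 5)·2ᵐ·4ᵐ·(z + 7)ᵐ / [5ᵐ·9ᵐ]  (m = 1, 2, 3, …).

(-101/8, -11/8)

By the ratio test, |a_{m+1}/a_m| = [(5(m+1) + 5)/(5m + 5)] · 2·4/(5·9) → 8/45.
Convergence for |z + 7| · 8/45 < 1, i.e. |z + 7| < 45/8. So R = 45/8.
Check z = -11/8: the terms have absolute value of order m, which does not tend to 0, so the series diverges by the divergence test.
At z = -101/8: the terms do not tend to 0, so the series diverges.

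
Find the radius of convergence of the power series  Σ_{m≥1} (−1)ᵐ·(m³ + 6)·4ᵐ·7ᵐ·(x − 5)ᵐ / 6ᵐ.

The ratio of consecutive coefficients is [((m+1)³ + 6)/(m³ + 6)] · 4·7/6 → 14/3.
Convergence for |x − 5| · 14/3 < 1, i.e. |x − 5| < 3/14. So R = 3/14.

R = 3/14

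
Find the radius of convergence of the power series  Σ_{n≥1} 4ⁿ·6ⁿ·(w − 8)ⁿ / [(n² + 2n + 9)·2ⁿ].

Ratio test: |a_{n+1}/a_n| = [(n² + 2n + 9)/((n+1)² + 2(n+1) + 9)] · 4·6/2 → 12 as n → ∞.
The series converges when 12 · |w − 8| < 1, giving R = 1/12.

R = 1/12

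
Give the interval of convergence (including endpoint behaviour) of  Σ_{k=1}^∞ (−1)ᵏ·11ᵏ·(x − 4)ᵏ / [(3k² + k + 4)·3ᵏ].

Apply the ratio test: |a_{k+1}| / |a_k| = [(3k² + k + 4)/(3(k+1)² + (k+1) + 4)] · 11/3, which tends to 11/3 as k → ∞.
Convergence for |x − 4| · 11/3 < 1, i.e. |x − 4| < 3/11. So R = 3/11.
Endpoint x = 47/11: the terms are on the order of 1/k², so the series converges absolutely by comparison with the p-series (p = 2 > 1).
At x = 41/11: the series is dominated by a constant times Σ 1/k², which converges (p = 2 > 1).

[41/11, 47/11]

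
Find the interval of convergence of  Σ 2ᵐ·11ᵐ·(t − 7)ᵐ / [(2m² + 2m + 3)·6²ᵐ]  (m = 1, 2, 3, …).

[59/11, 95/11]

Apply the ratio test: |a_{m+1}| / |a_m| = [(2m² + 2m + 3)/(2(m+1)² + 2(m+1) + 3)] · 2·11/36, which tends to 11/18 as m → ∞.
Convergence for |t − 7| · 11/18 < 1, i.e. |t − 7| < 18/11. So R = 18/11.
At t = 95/11: the series is dominated by a constant times Σ 1/m², which converges (p = 2 > 1).
At t = 59/11: the series is dominated by a constant times Σ 1/m², which converges (p = 2 > 1).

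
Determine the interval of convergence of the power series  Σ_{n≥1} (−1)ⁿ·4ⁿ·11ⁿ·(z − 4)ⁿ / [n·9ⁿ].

The ratio of consecutive coefficients is [n/(n+1)] · 4·11/9 → 44/9.
Convergence for |z − 4| · 44/9 < 1, i.e. |z − 4| < 9/44. So R = 9/44.
At z = 185/44: the terms alternate in sign and decrease monotonically to 0 in absolute value (size ~ c/n), so the alternating series test gives convergence.
At z = 167/44: the terms are asymptotic to a nonzero constant times 1/n, so the series diverges by limit comparison with Σ 1/n.

(167/44, 185/44]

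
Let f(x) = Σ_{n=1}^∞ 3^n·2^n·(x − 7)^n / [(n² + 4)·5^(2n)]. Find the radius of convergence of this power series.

The ratio of consecutive coefficients is [(n² + 4)/((n+1)² + 4)] · 3·2/25 → 6/25.
Convergence for |x − 7| · 6/25 < 1, i.e. |x − 7| < 25/6. So R = 25/6.

R = 25/6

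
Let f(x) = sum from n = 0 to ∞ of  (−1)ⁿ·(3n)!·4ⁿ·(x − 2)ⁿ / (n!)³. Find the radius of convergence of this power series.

By the ratio test, |a_{n+1}/a_n| = (3n+1)·(3n+2)·(3n+3)/(n+1)³ · 4 → 108.
Convergence for |x − 2| · 108 < 1, i.e. |x − 2| < 1/108. So R = 1/108.

R = 1/108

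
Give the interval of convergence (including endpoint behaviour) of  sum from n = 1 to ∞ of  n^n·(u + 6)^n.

{-6}

By the Cauchy root test, |a_n|^(1/n) = n → ∞.
The root grows without bound, so R = 0 (convergence only at u = -6).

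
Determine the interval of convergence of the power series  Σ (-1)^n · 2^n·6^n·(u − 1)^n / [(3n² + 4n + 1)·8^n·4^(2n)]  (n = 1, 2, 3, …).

[-29/3, 35/3]

By the ratio test, |a_{n+1}/a_n| = [(3n² + 4n + 1)/(3(n+1)² + 4(n+1) + 1)] · 2·6/(8·16) → 3/32.
Thus R = 1/(3/32) = 32/3.
Endpoint u = 35/3: absolute convergence follows by limit comparison with Σ 1/n².
At u = -29/3: absolute convergence follows by limit comparison with Σ 1/n².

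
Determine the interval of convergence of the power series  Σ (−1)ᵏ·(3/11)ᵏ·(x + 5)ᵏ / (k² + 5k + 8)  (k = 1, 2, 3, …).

Apply the ratio test: |a_{k+1}| / |a_k| = [(k² + 5k + 8)/((k+1)² + 5(k+1) + 8)] · 3/11, which tends to 3/11 as k → ∞.
Thus R = 1/(3/11) = 11/3.
At x = -4/3: the terms are on the order of 1/k², so the series converges absolutely by comparison with the p-series (p = 2 > 1).
Endpoint x = -26/3: absolute convergence follows by limit comparison with Σ 1/k².

[-26/3, -4/3]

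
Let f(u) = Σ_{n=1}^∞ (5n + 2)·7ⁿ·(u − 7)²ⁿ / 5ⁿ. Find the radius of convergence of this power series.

By the ratio test, |a_{n+1}/a_n| = [(5(n+1) + 2)/(5n + 2)] · 7/5 → 7/5.
Since the exponent of (u − 7) increases by 2 each term, convergence requires |u − 7|² < 5/7, hence R = √35/7.

R = √35/7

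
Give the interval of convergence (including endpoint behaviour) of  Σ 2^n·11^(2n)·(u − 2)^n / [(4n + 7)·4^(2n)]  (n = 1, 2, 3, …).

Ratio test: |a_{n+1}/a_n| = [(4n + 7)/(4(n+1) + 7)] · 2·121/16 → 121/8 as n → ∞.
The series converges when 121/8 · |u − 2| < 1, giving R = 8/121.
Endpoint u = 250/121: the terms behave like c/n; limit comparison with the harmonic series gives divergence.
At u = 234/121: the terms alternate in sign and decrease monotonically to 0 in absolute value (size ~ c/n), so the alternating series test gives convergence.

[234/121, 250/121)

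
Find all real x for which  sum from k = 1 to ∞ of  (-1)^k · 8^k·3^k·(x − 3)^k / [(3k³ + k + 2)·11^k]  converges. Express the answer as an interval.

[61/24, 83/24]

Apply the ratio test: |a_{k+1}| / |a_k| = [(3k³ + k + 2)/(3(k+1)³ + (k+1) + 2)] · 8·3/11, which tends to 24/11 as k → ∞.
Convergence for |x − 3| · 24/11 < 1, i.e. |x − 3| < 11/24. So R = 11/24.
When x = 83/24, absolute convergence follows by limit comparison with Σ 1/k³.
At x = 61/24: the terms are on the order of 1/k³, so the series converges absolutely by comparison with the p-series (p = 3 > 1).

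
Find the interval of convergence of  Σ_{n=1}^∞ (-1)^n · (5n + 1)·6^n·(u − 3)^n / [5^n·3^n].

(1/2, 11/2)

The ratio of consecutive coefficients is [(5(n+1) + 1)/(5n + 1)] · 6/(5·3) → 2/5.
The series converges when 2/5 · |u − 3| < 1, giving R = 5/2.
Check u = 11/2: the terms do not tend to 0, so the series diverges.
When u = 1/2, the terms have absolute value of order n, which does not tend to 0, so the series diverges by the divergence test.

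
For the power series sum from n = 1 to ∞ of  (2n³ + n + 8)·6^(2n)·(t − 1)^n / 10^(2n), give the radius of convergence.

R = 25/9

Apply the ratio test: |a_{n+1}| / |a_n| = [(2(n+1)³ + (n+1) + 8)/(2n³ + n + 8)] · 36/100, which tends to 9/25 as n → ∞.
Thus R = 1/(9/25) = 25/9.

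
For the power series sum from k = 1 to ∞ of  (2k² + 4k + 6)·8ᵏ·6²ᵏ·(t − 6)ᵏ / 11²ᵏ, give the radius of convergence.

R = 121/288

Apply the ratio test: |a_{k+1}| / |a_k| = [(2(k+1)² + 4(k+1) + 6)/(2k² + 4k + 6)] · 8·36/121, which tends to 288/121 as k → ∞.
Convergence for |t − 6| · 288/121 < 1, i.e. |t − 6| < 121/288. So R = 121/288.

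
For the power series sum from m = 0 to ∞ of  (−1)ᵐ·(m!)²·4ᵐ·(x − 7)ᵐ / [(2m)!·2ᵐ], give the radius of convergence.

By the ratio test, |a_{m+1}/a_m| = (m+1)²/[(2m+1)·(2m+2)] · 4/2 → 1/2.
Convergence for |x − 7| · 1/2 < 1, i.e. |x − 7| < 2. So R = 2.

R = 2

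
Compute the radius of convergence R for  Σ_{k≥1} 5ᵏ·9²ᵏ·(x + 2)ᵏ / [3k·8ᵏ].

Apply the ratio test: |a_{k+1}| / |a_k| = [3k/3(k+1)] · 5·81/8, which tends to 405/8 as k → ∞.
Convergence for |x + 2| · 405/8 < 1, i.e. |x + 2| < 8/405. So R = 8/405.

R = 8/405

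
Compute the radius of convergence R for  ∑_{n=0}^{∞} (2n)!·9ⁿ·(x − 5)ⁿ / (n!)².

R = 1/36

The ratio of consecutive coefficients is (2n+1)·(2n+2)/(n+1)² · 9 → 36.
Convergence for |x − 5| · 36 < 1, i.e. |x − 5| < 1/36. So R = 1/36.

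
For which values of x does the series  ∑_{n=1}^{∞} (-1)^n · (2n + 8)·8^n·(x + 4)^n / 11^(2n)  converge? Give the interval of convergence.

(-153/8, 89/8)

Ratio test: |a_{n+1}/a_n| = [(2(n+1) + 8)/(2n + 8)] · 8/121 → 8/121 as n → ∞.
Thus R = 1/(8/121) = 121/8.
At x = 89/8: the terms do not tend to 0, so the series diverges.
When x = -153/8, the terms do not tend to 0, so the series diverges.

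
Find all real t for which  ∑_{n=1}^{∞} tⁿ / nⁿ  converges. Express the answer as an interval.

(−∞, ∞)

By the Cauchy root test, |a_n|^(1/n) = 1/n → 0.
The limit is 0 for every t, so R = ∞.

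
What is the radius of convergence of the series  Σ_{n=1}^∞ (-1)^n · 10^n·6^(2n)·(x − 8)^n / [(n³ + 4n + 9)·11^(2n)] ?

By the ratio test, |a_{n+1}/a_n| = [(n³ + 4n + 9)/((n+1)³ + 4(n+1) + 9)] · 10·36/121 → 360/121.
Convergence for |x − 8| · 360/121 < 1, i.e. |x − 8| < 121/360. So R = 121/360.

R = 121/360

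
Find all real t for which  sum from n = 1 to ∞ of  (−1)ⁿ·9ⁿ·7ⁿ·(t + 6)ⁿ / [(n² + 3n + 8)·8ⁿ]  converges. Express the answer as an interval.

Apply the ratio test: |a_{n+1}| / |a_n| = [(n² + 3n + 8)/((n+1)² + 3(n+1) + 8)] · 9·7/8, which tends to 63/8 as n → ∞.
Thus R = 1/(63/8) = 8/63.
When t = -370/63, the series is dominated by a constant times Σ 1/n², which converges (p = 2 > 1).
At t = -386/63: the terms are on the order of 1/n², so the series converges absolutely by comparison with the p-series (p = 2 > 1).

[-386/63, -370/63]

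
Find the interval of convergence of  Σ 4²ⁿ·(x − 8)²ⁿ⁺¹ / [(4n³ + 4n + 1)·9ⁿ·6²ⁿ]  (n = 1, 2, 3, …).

Ratio test: |a_{n+1}/a_n| = [(4n³ + 4n + 1)/(4(n+1)³ + 4(n+1) + 1)] · 16/(9·36) → 4/81 as n → ∞.
Successive powers of (x − 8) differ by 2, so the series converges when |x − 8|² · 4/81 < 1, i.e. |x − 8| < √(81/4) = 9/2. So R = 9/2.
Check x = 25/2: the series is dominated by a constant times Σ 1/n³, which converges (p = 3 > 1).
Check x = 7/2: absolute convergence follows by limit comparison with Σ 1/n³.

[7/2, 25/2]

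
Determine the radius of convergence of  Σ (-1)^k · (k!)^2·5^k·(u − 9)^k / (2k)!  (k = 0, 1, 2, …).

Ratio test: |a_{k+1}/a_k| = (k+1)²/[(2k+1)·(2k+2)] · 5 → 5/4 as k → ∞.
Thus R = 1/(5/4) = 4/5.

R = 4/5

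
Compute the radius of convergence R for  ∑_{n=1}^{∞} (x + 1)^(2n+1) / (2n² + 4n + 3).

By the ratio test, |a_{n+1}/a_n| = (2n² + 4n + 3)/(2(n+1)² + 4(n+1) + 3) → 1.
Successive powers of (x + 1) differ by 2, so the series converges when |x + 1|² · 1 < 1, i.e. |x + 1| < √(1) = 1. So R = 1.

R = 1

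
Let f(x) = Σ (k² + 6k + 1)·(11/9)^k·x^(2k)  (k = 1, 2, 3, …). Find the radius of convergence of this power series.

R = 3√11/11

By the ratio test, |a_{k+1}/a_k| = [((k+1)² + 6(k+1) + 1)/(k² + 6k + 1)] · 11/9 → 11/9.
Writing y = x², the series in y has radius 9/11, so |x| < √(9/11) and R = 3√11/11.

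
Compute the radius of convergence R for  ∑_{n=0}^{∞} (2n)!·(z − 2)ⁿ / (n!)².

R = 1/4

By the ratio test, |a_{n+1}/a_n| = (2n+1)·(2n+2)/(n+1)² → 4.
Convergence for |z − 2| · 4 < 1, i.e. |z − 2| < 1/4. So R = 1/4.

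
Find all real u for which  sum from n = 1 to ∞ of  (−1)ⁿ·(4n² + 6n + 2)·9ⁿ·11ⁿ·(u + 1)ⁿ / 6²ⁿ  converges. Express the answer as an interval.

The ratio of consecutive coefficients is [(4(n+1)² + 6(n+1) + 2)/(4n² + 6n + 2)] · 9·11/36 → 11/4.
Thus R = 1/(11/4) = 4/11.
When u = -7/11, the terms have absolute value of order n², which does not tend to 0, so the series diverges by the divergence test.
When u = -15/11, the terms do not tend to 0, so the series diverges.

(-15/11, -7/11)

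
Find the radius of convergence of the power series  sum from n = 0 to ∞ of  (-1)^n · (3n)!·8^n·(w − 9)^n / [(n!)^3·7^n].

R = 7/216

Apply the ratio test: |a_{n+1}| / |a_n| = (3n+1)·(3n+2)·(3n+3)/(n+1)³ · 8/7, which tends to 216/7 as n → ∞.
Convergence for |w − 9| · 216/7 < 1, i.e. |w − 9| < 7/216. So R = 7/216.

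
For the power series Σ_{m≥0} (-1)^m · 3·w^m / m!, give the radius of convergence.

R = ∞

Ratio test: |a_{m+1}/a_m| = 3/3 · 1/(m+1) → 0 as m → ∞.
The ratio tends to 0 regardless of w, hence R = ∞.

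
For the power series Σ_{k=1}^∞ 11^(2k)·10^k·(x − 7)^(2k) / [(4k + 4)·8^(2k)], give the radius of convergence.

R = 4√10/55

The ratio of consecutive coefficients is [(4k + 4)/(4(k+1) + 4)] · 121·10/64 → 605/32.
Since the exponent of (x − 7) increases by 2 each term, convergence requires |x − 7|² < 32/605, hence R = 4√10/55.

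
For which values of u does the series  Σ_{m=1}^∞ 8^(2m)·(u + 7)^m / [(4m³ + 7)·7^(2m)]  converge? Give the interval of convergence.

[-497/64, -399/64]

Ratio test: |a_{m+1}/a_m| = [(4m³ + 7)/(4(m+1)³ + 7)] · 64/49 → 64/49 as m → ∞.
Convergence for |u + 7| · 64/49 < 1, i.e. |u + 7| < 49/64. So R = 49/64.
Check u = -399/64: the terms are on the order of 1/m³, so the series converges absolutely by comparison with the p-series (p = 3 > 1).
At u = -497/64: the series is dominated by a constant times Σ 1/m³, which converges (p = 3 > 1).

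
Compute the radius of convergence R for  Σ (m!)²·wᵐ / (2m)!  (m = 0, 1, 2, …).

The ratio of consecutive coefficients is (m+1)²/[(2m+1)·(2m+2)] → 1/4.
Thus R = 1/(1/4) = 4.

R = 4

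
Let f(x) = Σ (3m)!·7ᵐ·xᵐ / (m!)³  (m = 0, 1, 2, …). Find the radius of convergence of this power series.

Apply the ratio test: |a_{m+1}| / |a_m| = (3m+1)·(3m+2)·(3m+3)/(m+1)³ · 7, which tends to 189 as m → ∞.
The series converges when 189 · |x| < 1, giving R = 1/189.

R = 1/189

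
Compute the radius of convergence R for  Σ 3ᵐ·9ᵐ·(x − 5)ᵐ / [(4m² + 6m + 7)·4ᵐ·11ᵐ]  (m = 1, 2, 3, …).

Apply the ratio test: |a_{m+1}| / |a_m| = [(4m² + 6m + 7)/(4(m+1)² + 6(m+1) + 7)] · 3·9/(4·11), which tends to 27/44 as m → ∞.
The series converges when 27/44 · |x − 5| < 1, giving R = 44/27.

R = 44/27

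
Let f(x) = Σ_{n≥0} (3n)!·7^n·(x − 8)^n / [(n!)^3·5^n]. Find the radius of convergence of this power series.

The ratio of consecutive coefficients is (3n+1)·(3n+2)·(3n+3)/(n+1)³ · 7/5 → 189/5.
Thus R = 1/(189/5) = 5/189.

R = 5/189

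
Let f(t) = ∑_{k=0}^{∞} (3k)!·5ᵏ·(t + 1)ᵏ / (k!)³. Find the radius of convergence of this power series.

R = 1/135

Ratio test: |a_{k+1}/a_k| = (3k+1)·(3k+2)·(3k+3)/(k+1)³ · 5 → 135 as k → ∞.
The series converges when 135 · |t + 1| < 1, giving R = 1/135.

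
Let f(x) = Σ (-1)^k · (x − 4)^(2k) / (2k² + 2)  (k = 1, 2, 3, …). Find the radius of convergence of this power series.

By the ratio test, |a_{k+1}/a_k| = (2k² + 2)/(2(k+1)² + 2) → 1.
Successive powers of (x − 4) differ by 2, so the series converges when |x − 4|² · 1 < 1, i.e. |x − 4| < √(1) = 1. So R = 1.

R = 1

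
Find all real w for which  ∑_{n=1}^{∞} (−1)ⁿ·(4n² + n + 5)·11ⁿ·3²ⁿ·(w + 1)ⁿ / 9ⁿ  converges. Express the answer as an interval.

(-12/11, -10/11)

By the ratio test, |a_{n+1}/a_n| = [(4(n+1)² + (n+1) + 5)/(4n² + n + 5)] · 11·9/9 → 11.
Hence the series converges for |w + 1| < 1/(11) = 1/11, so the radius of convergence is 1/11.
Endpoint w = -10/11: the terms do not tend to 0, so the series diverges.
At w = -12/11: the terms have absolute value of order n², which does not tend to 0, so the series diverges by the divergence test.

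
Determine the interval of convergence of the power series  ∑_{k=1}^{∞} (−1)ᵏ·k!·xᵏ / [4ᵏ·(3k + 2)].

{0}

Apply the ratio test: |a_{k+1}| / |a_k| = (k+1) · 1/4 · (3k + 2)/(3(k+1) + 2), which tends to ∞ as k → ∞.
Since the ratio → ∞, the series diverges for every x ≠ 0, and R = 0.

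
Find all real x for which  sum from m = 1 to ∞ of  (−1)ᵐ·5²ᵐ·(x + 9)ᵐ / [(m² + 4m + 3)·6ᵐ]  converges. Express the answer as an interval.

[-231/25, -219/25]

By the ratio test, |a_{m+1}/a_m| = [(m² + 4m + 3)/((m+1)² + 4(m+1) + 3)] · 25/6 → 25/6.
The series converges when 25/6 · |x + 9| < 1, giving R = 6/25.
When x = -219/25, the series is dominated by a constant times Σ 1/m², which converges (p = 2 > 1).
Endpoint x = -231/25: the terms are on the order of 1/m², so the series converges absolutely by comparison with the p-series (p = 2 > 1).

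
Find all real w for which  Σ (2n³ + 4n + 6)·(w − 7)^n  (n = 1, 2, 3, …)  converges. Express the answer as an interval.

Apply the ratio test: |a_{n+1}| / |a_n| = (2(n+1)³ + 4(n+1) + 6)/(2n³ + 4n + 6), which tends to 1 as n → ∞.
Hence R = 1.
At w = 8: the n-th term does not approach 0; divergence by the term test.
When w = 6, the terms do not tend to 0, so the series diverges.

(6, 8)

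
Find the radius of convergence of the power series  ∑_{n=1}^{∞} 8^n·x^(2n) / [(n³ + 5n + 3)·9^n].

Apply the ratio test: |a_{n+1}| / |a_n| = [(n³ + 5n + 3)/((n+1)³ + 5(n+1) + 3)] · 8/9, which tends to 8/9 as n → ∞.
Since the exponent of x increases by 2 each term, convergence requires |x|² < 9/8, hence R = 3√2/4.

R = 3√2/4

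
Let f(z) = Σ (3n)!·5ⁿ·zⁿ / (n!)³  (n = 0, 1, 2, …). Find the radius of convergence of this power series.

The ratio of consecutive coefficients is (3n+1)·(3n+2)·(3n+3)/(n+1)³ · 5 → 135.
Convergence for |z| · 135 < 1, i.e. |z| < 1/135. So R = 1/135.

R = 1/135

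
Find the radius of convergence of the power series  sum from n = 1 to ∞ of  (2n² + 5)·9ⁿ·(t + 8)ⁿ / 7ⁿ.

R = 7/9

The ratio of consecutive coefficients is [(2(n+1)² + 5)/(2n² + 5)] · 9/7 → 9/7.
Convergence for |t + 8| · 9/7 < 1, i.e. |t + 8| < 7/9. So R = 7/9.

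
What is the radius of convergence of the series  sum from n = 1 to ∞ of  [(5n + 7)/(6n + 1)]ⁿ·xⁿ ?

By the Cauchy root test, |a_n|^(1/n) = (5n + 7)/(6n + 1) → 5/6.
Convergence for |x| · 5/6 < 1, i.e. |x| < 6/5. So R = 6/5.

R = 6/5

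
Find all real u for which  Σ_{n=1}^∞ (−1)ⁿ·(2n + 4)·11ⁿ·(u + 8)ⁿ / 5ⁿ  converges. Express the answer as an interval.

Apply the ratio test: |a_{n+1}| / |a_n| = [(2(n+1) + 4)/(2n + 4)] · 11/5, which tends to 11/5 as n → ∞.
The series converges when 11/5 · |u + 8| < 1, giving R = 5/11.
When u = -83/11, the terms do not tend to 0, so the series diverges.
When u = -93/11, the n-th term does not approach 0; divergence by the term test.

(-93/11, -83/11)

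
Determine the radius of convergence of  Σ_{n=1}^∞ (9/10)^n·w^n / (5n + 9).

Apply the ratio test: |a_{n+1}| / |a_n| = [(5n + 9)/(5(n+1) + 9)] · 9/10, which tends to 9/10 as n → ∞.
Convergence for |w| · 9/10 < 1, i.e. |w| < 10/9. So R = 10/9.

R = 10/9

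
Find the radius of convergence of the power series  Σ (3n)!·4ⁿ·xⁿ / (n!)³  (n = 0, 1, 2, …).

R = 1/108

By the ratio test, |a_{n+1}/a_n| = (3n+1)·(3n+2)·(3n+3)/(n+1)³ · 4 → 108.
The series converges when 108 · |x| < 1, giving R = 1/108.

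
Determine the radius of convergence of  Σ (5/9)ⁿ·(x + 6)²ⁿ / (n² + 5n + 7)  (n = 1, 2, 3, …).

R = 3√5/5

By the ratio test, |a_{n+1}/a_n| = [(n² + 5n + 7)/((n+1)² + 5(n+1) + 7)] · 5/9 → 5/9.
Successive powers of (x + 6) differ by 2, so the series converges when |x + 6|² · 5/9 < 1, i.e. |x + 6| < √(9/5). So R = 3√5/5.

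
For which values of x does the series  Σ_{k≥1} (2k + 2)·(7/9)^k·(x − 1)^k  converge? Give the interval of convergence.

(-2/7, 16/7)

By the ratio test, |a_{k+1}/a_k| = [(2(k+1) + 2)/(2k + 2)] · 7/9 → 7/9.
Convergence for |x − 1| · 7/9 < 1, i.e. |x − 1| < 9/7. So R = 9/7.
Check x = 16/7: the terms do not tend to 0, so the series diverges.
When x = -2/7, the terms do not tend to 0, so the series diverges.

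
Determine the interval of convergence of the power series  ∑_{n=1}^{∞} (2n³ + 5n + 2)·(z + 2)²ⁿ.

(-3, -1)

By the ratio test, |a_{n+1}/a_n| = (2(n+1)³ + 5(n+1) + 2)/(2n³ + 5n + 2) → 1.
Successive powers of (z + 2) differ by 2, so the series converges when |z + 2|² · 1 < 1, i.e. |z + 2| < √(1) = 1. So R = 1.
Check z = -1: the terms have absolute value of order n³, which does not tend to 0, so the series diverges by the divergence test.
At z = -3: the n-th term does not approach 0; divergence by the term test.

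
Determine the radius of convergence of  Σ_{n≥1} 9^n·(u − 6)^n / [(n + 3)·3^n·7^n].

R = 7/3

Ratio test: |a_{n+1}/a_n| = [(n + 3)/((n+1) + 3)] · 9/(3·7) → 3/7 as n → ∞.
Hence the series converges for |u − 6| < 1/(3/7) = 7/3, so the radius of convergence is 7/3.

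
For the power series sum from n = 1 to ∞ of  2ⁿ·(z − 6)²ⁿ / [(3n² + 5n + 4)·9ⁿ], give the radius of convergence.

R = 3√2/2

The ratio of consecutive coefficients is [(3n² + 5n + 4)/(3(n+1)² + 5(n+1) + 4)] · 2/9 → 2/9.
Successive powers of (z − 6) differ by 2, so the series converges when |z − 6|² · 2/9 < 1, i.e. |z − 6| < √(9/2). So R = 3√2/2.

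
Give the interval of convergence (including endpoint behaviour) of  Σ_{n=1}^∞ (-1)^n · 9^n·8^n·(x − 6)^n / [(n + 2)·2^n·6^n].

The ratio of consecutive coefficients is [(n + 2)/((n+1) + 2)] · 9·8/(2·6) → 6.
Hence the series converges for |x − 6| < 1/(6) = 1/6, so the radius of convergence is 1/6.
When x = 37/6, the terms alternate in sign and decrease monotonically to 0 in absolute value (size ~ c/n), so the alternating series test gives convergence.
Endpoint x = 35/6: the terms behave like c/n; limit comparison with the harmonic series gives divergence.

(35/6, 37/6]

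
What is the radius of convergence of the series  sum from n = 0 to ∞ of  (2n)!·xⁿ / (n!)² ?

R = 1/4

The ratio of consecutive coefficients is (2n+1)·(2n+2)/(n+1)² → 4.
The series converges when 4 · |x| < 1, giving R = 1/4.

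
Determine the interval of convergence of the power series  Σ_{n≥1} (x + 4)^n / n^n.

(−∞, ∞)

By the Cauchy root test, |a_n|^(1/n) = 1/n → 0.
The limit is 0 for every x, so R = ∞.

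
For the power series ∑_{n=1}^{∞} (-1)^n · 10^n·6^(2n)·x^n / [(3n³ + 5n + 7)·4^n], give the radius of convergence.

By the ratio test, |a_{n+1}/a_n| = [(3n³ + 5n + 7)/(3(n+1)³ + 5(n+1) + 7)] · 10·36/4 → 90.
Convergence for |x| · 90 < 1, i.e. |x| < 1/90. So R = 1/90.

R = 1/90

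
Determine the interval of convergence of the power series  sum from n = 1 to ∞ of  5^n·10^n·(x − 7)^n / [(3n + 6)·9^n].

[341/50, 359/50)

Ratio test: |a_{n+1}/a_n| = [(3n + 6)/(3(n+1) + 6)] · 5·10/9 → 50/9 as n → ∞.
Hence the series converges for |x − 7| < 1/(50/9) = 9/50, so the radius of convergence is 9/50.
Check x = 359/50: comparison with the harmonic series Σ 1/n shows the series diverges.
Endpoint x = 341/50: an alternating series whose terms decrease to 0 in absolute value, so it converges by the Leibniz criterion.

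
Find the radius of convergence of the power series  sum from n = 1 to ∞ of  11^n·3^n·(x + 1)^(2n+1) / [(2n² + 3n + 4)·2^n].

The ratio of consecutive coefficients is [(2n² + 3n + 4)/(2(n+1)² + 3(n+1) + 4)] · 11·3/2 → 33/2.
Successive powers of (x + 1) differ by 2, so the series converges when |x + 1|² · 33/2 < 1, i.e. |x + 1| < √(2/33). So R = √66/33.

R = √66/33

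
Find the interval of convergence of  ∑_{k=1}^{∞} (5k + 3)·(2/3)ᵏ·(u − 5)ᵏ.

Ratio test: |a_{k+1}/a_k| = [(5(k+1) + 3)/(5k + 3)] · 2/3 → 2/3 as k → ∞.
Convergence for |u − 5| · 2/3 < 1, i.e. |u − 5| < 3/2. So R = 3/2.
Check u = 13/2: the terms do not tend to 0, so the series diverges.
Endpoint u = 7/2: the k-th term does not approach 0; divergence by the term test.

(7/2, 13/2)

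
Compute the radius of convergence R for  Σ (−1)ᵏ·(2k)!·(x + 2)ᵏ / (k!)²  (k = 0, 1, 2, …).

By the ratio test, |a_{k+1}/a_k| = (2k+1)·(2k+2)/(k+1)² → 4.
The series converges when 4 · |x + 2| < 1, giving R = 1/4.

R = 1/4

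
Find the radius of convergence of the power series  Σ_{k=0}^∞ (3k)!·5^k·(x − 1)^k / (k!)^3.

By the ratio test, |a_{k+1}/a_k| = (3k+1)·(3k+2)·(3k+3)/(k+1)³ · 5 → 135.
Convergence for |x − 1| · 135 < 1, i.e. |x − 1| < 1/135. So R = 1/135.

R = 1/135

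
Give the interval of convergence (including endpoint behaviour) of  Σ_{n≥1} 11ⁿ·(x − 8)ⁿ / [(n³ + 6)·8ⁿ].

[80/11, 96/11]

Ratio test: |a_{n+1}/a_n| = [(n³ + 6)/((n+1)³ + 6)] · 11/8 → 11/8 as n → ∞.
Thus R = 1/(11/8) = 8/11.
Check x = 96/11: the terms are on the order of 1/n³, so the series converges absolutely by comparison with the p-series (p = 3 > 1).
Endpoint x = 80/11: the series is dominated by a constant times Σ 1/n³, which converges (p = 3 > 1).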